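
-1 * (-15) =15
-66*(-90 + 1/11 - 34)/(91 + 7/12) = 98136/1099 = 89.30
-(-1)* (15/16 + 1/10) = 83/80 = 1.04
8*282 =2256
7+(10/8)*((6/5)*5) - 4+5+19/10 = 87/5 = 17.40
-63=-63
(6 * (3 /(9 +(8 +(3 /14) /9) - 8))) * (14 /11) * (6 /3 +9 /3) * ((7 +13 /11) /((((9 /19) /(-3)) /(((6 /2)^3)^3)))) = -593725885200 /45859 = -12946769.12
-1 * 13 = -13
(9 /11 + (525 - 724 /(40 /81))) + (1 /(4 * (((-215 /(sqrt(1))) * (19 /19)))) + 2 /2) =-8885617 /9460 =-939.28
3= 3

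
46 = 46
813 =813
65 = 65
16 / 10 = 8 / 5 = 1.60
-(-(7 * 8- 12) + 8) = 36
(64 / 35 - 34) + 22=-356 / 35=-10.17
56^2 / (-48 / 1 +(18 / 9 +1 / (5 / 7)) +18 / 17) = -266560 / 3701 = -72.02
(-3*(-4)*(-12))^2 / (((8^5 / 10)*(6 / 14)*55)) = 189 / 704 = 0.27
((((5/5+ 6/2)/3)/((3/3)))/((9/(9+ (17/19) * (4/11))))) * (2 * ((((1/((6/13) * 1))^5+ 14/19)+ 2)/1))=14537433131/104214924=139.49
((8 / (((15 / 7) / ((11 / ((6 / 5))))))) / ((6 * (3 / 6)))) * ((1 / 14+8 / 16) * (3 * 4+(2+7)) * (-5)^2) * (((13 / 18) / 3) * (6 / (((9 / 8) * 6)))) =1601600 / 2187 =732.33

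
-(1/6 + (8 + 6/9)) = -53/6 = -8.83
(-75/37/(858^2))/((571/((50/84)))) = -625/217741115592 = -0.00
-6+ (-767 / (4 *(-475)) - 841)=-846.60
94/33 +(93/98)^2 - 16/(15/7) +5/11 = -1723621/528220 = -3.26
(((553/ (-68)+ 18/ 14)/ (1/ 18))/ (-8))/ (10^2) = 0.15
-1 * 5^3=-125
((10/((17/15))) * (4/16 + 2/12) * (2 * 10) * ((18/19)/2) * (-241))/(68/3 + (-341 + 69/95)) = 26.43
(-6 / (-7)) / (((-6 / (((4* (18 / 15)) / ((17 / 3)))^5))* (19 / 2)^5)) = -61917364224 / 76906079640315625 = -0.00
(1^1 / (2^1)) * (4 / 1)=2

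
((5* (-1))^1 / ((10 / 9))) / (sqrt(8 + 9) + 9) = -81 / 128 + 9* sqrt(17) / 128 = -0.34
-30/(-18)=5/3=1.67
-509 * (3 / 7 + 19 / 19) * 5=-25450 / 7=-3635.71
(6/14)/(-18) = -1/42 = -0.02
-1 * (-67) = 67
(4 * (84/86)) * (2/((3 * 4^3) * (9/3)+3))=112/8299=0.01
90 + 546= 636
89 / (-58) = -89 / 58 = -1.53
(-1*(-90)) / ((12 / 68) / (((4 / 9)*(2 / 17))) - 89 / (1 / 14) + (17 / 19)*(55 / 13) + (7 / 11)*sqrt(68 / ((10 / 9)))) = -263382451160400 / 3625370386246901 - 81176135040*sqrt(170) / 3625370386246901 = -0.07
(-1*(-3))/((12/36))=9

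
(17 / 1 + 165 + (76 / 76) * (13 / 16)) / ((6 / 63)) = 61425 / 32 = 1919.53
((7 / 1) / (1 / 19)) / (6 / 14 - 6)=-23.87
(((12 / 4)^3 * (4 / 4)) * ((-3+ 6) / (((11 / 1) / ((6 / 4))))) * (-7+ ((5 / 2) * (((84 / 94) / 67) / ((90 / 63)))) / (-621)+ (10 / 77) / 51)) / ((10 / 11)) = -322417620153 / 3792277720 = -85.02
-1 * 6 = -6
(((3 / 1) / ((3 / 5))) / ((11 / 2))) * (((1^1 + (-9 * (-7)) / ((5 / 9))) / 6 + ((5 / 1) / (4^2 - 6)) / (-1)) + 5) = 707 / 33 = 21.42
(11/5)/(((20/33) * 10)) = 363/1000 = 0.36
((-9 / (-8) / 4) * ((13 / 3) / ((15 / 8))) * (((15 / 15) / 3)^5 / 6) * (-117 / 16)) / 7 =-0.00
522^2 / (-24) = -11353.50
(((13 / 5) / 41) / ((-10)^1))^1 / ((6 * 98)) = -13 / 1205400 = -0.00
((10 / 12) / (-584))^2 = 25 / 12278016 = 0.00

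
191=191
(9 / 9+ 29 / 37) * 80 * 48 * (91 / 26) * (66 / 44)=1330560 / 37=35961.08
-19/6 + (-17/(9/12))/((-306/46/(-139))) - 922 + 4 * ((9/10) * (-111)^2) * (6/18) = 3614329/270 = 13386.40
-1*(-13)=13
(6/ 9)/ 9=2/ 27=0.07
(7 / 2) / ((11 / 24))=84 / 11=7.64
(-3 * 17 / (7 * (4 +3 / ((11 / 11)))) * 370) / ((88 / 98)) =-9435 / 22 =-428.86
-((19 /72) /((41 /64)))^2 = -23104 /136161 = -0.17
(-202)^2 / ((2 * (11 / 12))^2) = 1468944 / 121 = 12140.03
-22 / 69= -0.32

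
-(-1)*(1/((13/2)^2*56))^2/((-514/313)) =-313/2877349384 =-0.00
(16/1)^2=256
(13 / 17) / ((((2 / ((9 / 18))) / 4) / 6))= 78 / 17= 4.59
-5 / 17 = -0.29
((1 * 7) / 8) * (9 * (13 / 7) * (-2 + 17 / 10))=-351 / 80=-4.39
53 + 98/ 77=597/ 11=54.27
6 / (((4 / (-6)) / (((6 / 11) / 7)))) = -54 / 77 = -0.70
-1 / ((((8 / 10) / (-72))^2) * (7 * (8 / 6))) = -6075 / 7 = -867.86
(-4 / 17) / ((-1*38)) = 0.01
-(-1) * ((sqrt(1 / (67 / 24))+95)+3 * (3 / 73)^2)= 2 * sqrt(402) / 67+506282 / 5329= 95.60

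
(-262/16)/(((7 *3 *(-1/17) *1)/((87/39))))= 64583/2184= 29.57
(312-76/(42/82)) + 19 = 3835/21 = 182.62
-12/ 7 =-1.71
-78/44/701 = -39/15422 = -0.00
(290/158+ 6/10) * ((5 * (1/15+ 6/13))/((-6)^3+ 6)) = -3811/124425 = -0.03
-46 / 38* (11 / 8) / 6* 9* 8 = -759 / 38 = -19.97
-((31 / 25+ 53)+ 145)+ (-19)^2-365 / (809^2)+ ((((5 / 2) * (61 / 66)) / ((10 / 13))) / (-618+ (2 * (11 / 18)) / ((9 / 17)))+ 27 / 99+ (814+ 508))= 1484.03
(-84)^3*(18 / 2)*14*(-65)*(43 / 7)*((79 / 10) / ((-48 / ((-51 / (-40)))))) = -62573178213 / 10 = -6257317821.30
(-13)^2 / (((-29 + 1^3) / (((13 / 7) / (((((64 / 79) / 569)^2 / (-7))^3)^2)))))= -359000050114634524055331160695206330811598077281870007455411797 / 18889465931478580854784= -19005304407065025200514120000000000000000.00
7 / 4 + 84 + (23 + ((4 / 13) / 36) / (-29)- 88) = 20.75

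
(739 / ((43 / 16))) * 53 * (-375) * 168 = -39480336000 / 43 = -918147348.84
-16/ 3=-5.33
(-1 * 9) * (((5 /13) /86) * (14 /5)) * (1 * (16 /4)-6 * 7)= 2394 /559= 4.28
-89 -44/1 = -133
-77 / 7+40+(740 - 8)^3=392223197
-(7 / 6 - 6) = 29 / 6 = 4.83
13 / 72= 0.18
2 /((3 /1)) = 2 /3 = 0.67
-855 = -855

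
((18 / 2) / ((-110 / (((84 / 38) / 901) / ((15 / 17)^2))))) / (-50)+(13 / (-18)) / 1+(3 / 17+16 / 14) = 22136883361 / 37073334375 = 0.60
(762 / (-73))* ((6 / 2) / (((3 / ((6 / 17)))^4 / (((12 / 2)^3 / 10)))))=-3950208 / 30485165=-0.13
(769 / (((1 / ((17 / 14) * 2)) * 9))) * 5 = 65365 / 63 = 1037.54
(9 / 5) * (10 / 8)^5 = 5625 / 1024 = 5.49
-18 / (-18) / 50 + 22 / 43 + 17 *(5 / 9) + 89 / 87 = 11.00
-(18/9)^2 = -4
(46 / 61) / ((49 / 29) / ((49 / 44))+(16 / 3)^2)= 261 / 10370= 0.03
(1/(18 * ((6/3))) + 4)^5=64097340625/60466176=1060.05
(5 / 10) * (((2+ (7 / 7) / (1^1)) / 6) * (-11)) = -11 / 4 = -2.75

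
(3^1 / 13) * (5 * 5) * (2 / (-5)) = -30 / 13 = -2.31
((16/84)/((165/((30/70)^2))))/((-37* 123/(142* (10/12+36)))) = -62764/257563845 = -0.00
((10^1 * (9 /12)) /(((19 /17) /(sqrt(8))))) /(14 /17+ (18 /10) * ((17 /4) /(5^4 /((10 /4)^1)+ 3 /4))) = 1278825 * sqrt(2) /81377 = 22.22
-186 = -186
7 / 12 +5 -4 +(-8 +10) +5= 103 / 12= 8.58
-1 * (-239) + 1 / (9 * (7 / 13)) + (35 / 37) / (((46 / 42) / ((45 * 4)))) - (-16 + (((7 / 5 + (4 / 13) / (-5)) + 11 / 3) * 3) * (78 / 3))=20.27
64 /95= 0.67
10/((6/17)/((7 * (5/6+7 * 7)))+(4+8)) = 177905/213504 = 0.83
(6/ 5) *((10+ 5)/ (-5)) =-18/ 5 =-3.60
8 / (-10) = -4 / 5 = -0.80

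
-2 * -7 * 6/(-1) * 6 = -504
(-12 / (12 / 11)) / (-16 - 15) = 0.35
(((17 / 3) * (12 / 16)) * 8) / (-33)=-34 / 33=-1.03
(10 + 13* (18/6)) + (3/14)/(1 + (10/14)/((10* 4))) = 935/19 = 49.21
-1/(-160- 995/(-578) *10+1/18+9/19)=0.01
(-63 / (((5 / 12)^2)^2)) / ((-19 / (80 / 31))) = 20901888 / 73625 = 283.90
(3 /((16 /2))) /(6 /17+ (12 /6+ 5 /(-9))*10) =459 /18112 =0.03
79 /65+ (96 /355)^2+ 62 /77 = 264123381 /126151025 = 2.09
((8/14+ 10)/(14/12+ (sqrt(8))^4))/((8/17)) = 111/322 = 0.34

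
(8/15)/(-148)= -2/555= -0.00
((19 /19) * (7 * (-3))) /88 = -21 /88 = -0.24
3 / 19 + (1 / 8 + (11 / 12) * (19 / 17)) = 10135 / 7752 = 1.31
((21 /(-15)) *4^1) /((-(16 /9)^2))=567 /320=1.77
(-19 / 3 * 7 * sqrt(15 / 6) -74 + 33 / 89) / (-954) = 0.15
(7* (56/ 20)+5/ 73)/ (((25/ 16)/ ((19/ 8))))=272802/ 9125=29.90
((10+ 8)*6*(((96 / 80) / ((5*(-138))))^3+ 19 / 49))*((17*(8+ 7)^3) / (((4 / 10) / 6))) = 36040866.86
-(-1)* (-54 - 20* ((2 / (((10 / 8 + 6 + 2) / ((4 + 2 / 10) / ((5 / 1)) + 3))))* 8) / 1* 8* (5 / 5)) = -206598 / 185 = -1116.75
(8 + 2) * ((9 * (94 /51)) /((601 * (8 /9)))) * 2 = 6345 /10217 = 0.62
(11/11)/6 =1/6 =0.17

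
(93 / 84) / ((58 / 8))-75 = -15194 / 203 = -74.85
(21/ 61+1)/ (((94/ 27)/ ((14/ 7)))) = 2214/ 2867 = 0.77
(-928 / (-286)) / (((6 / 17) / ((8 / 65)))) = 31552 / 27885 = 1.13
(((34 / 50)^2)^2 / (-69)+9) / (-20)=-60623651 / 134765625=-0.45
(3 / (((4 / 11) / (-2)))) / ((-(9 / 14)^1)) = 77 / 3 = 25.67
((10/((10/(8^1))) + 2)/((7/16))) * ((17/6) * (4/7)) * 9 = 16320/49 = 333.06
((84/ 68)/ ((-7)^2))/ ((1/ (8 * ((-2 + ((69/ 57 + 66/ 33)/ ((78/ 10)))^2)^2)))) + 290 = 290.68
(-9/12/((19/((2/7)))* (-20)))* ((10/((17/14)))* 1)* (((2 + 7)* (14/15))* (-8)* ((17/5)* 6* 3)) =-9072/475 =-19.10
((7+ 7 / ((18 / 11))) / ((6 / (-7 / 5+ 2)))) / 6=203 / 1080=0.19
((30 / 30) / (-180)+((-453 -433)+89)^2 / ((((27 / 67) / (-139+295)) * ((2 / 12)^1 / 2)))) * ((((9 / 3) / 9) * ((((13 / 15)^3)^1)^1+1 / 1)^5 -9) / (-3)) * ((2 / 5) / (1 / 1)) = 3426960964972930428715679772427 / 1773470256042480468750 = 1932347584.23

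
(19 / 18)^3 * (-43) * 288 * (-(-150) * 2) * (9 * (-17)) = 2005571600 / 3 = 668523866.67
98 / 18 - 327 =-2894 / 9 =-321.56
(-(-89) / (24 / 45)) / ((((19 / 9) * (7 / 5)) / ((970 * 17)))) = 495318375 / 532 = 931049.58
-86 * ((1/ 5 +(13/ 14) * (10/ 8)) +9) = -124743/ 140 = -891.02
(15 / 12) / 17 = 5 / 68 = 0.07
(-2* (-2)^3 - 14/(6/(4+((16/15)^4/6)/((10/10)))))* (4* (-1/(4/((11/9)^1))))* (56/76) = -22760584/4100625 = -5.55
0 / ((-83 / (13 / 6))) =0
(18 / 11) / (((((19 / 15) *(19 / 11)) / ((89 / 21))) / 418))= 176220 / 133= 1324.96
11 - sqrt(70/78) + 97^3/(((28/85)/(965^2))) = 72241832726433/28 - sqrt(1365)/39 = 2580065454514.52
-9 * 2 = -18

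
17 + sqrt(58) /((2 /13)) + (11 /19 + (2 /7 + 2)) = 2642 /133 + 13*sqrt(58) /2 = 69.37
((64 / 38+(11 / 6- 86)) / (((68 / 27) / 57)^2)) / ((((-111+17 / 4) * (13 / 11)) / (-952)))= -4297951449 / 13481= -318815.48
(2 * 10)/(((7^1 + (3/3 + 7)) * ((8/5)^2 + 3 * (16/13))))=325/1524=0.21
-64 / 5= -12.80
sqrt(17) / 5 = 0.82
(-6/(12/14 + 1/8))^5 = -4282490290176/503284375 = -8509.09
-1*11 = -11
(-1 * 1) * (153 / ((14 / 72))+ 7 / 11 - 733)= -54.49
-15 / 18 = -5 / 6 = -0.83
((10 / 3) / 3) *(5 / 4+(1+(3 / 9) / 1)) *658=50995 / 27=1888.70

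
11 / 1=11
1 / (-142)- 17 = -2415 / 142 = -17.01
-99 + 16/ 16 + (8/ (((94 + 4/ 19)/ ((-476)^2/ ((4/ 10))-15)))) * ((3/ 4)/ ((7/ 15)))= 96735881/ 1253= 77203.42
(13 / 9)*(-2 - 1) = -13 / 3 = -4.33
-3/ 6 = -1/ 2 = -0.50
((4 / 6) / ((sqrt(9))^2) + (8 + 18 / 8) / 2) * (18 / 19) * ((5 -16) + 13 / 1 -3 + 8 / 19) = -12353 / 4332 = -2.85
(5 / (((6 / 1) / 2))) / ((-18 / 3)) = -5 / 18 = -0.28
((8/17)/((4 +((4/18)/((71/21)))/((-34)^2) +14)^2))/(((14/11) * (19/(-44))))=-1726121314368/653152026366973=-0.00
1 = 1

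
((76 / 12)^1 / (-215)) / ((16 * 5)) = -19 / 51600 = -0.00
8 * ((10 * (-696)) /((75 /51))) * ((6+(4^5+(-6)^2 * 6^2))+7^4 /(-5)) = -1747160448 /25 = -69886417.92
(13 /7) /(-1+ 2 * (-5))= -13 /77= -0.17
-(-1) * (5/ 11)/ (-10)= -1/ 22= -0.05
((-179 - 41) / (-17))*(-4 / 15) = -176 / 51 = -3.45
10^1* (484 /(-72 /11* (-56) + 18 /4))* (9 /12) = 26620 /2721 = 9.78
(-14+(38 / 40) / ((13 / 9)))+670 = 656.66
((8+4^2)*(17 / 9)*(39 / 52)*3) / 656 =51 / 328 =0.16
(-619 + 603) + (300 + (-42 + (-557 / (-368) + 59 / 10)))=458921 / 1840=249.41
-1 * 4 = -4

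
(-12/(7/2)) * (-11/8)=33/7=4.71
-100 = -100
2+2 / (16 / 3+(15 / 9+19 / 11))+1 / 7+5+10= 5837 / 336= 17.37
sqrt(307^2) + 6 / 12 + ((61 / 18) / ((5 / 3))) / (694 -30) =6125461 / 19920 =307.50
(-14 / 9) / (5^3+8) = -2 / 171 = -0.01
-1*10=-10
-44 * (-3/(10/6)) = 396/5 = 79.20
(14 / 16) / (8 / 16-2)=-0.58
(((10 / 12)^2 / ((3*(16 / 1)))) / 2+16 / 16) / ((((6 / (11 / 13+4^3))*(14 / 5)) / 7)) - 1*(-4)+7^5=3026029237 / 179712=16838.21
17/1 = 17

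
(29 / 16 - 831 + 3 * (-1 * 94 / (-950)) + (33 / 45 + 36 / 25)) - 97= -923.72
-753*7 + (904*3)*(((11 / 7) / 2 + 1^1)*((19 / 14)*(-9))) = -3156729 / 49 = -64423.04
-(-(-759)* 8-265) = -5807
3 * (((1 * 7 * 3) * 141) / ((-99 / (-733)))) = 723471 / 11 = 65770.09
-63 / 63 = -1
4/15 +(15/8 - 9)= -823/120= -6.86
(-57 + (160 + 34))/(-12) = -137/12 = -11.42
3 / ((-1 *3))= -1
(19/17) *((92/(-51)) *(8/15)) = -13984/13005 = -1.08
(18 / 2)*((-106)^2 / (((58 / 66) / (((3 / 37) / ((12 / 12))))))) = 9330.17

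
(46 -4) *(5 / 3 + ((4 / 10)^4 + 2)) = 96922 / 625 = 155.08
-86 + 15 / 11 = -931 / 11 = -84.64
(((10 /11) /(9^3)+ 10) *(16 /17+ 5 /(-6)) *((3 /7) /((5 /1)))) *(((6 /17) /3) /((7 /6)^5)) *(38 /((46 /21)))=9752320 /111716129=0.09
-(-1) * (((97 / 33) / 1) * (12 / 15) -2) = 58 / 165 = 0.35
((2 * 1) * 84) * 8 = 1344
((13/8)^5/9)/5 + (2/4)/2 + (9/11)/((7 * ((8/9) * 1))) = 71904761/113541120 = 0.63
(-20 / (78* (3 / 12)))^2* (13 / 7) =1600 / 819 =1.95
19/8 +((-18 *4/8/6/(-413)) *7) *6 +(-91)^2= 3909825/472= 8283.53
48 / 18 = 8 / 3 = 2.67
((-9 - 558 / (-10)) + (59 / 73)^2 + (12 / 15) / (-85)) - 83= -80528556 / 2264825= -35.56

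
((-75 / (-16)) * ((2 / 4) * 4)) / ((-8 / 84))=-1575 / 16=-98.44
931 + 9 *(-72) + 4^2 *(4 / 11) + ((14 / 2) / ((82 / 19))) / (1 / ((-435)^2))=277096689 / 902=307202.54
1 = 1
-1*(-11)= 11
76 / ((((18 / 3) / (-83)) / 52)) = -164008 / 3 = -54669.33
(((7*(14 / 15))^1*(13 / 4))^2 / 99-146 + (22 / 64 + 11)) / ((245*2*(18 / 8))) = -92736823 / 785862000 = -0.12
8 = 8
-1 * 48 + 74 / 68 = -1595 / 34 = -46.91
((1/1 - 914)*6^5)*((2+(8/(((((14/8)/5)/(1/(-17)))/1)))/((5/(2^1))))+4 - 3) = -2080149984/119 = -17480251.97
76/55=1.38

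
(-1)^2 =1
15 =15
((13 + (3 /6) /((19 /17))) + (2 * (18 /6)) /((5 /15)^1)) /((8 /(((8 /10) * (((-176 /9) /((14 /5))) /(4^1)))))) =-13145 /2394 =-5.49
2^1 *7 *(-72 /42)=-24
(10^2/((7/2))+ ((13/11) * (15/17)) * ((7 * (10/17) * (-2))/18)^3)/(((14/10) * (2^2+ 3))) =222471308000/76575310119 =2.91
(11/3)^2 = 121/9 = 13.44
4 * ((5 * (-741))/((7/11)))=-23288.57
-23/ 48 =-0.48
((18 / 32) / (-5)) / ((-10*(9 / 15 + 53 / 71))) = 639 / 76480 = 0.01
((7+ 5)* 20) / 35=48 / 7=6.86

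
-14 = -14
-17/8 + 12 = 79/8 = 9.88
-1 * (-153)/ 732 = 51/ 244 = 0.21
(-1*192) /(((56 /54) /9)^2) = -708588 /49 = -14460.98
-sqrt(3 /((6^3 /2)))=-1 /6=-0.17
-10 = -10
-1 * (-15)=15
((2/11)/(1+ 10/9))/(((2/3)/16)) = 432/209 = 2.07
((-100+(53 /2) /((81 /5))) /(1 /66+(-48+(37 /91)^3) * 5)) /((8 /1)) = 132089692735 /2574524645064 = 0.05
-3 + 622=619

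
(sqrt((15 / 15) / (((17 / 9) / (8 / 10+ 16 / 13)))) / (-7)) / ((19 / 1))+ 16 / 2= 8-6 * sqrt(36465) / 146965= 7.99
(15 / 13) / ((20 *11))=3 / 572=0.01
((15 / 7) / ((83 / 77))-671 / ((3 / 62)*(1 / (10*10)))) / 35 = -9865603 / 249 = -39620.90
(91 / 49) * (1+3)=52 / 7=7.43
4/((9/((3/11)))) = 4/33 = 0.12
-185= -185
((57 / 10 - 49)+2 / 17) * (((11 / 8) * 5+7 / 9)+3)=-1876849 / 4080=-460.01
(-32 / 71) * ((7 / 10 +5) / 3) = -304 / 355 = -0.86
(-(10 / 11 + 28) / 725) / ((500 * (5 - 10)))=159 / 9968750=0.00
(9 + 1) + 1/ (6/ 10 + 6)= 335/ 33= 10.15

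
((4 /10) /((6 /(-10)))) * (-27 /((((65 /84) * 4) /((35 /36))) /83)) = 12201 /26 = 469.27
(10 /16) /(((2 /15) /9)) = 675 /16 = 42.19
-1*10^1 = -10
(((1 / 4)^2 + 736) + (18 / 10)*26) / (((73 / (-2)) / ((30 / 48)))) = -62629 / 4672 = -13.41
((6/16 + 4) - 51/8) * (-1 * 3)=6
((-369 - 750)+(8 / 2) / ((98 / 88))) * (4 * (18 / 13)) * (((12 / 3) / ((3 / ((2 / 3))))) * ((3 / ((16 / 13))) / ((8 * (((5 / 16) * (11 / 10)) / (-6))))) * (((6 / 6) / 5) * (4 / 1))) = 12592512 / 539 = 23362.73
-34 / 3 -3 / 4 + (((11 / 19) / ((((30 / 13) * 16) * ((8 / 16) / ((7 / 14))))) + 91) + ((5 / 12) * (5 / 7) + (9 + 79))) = 10675961 / 63840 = 167.23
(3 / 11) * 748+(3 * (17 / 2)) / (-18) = 2431 / 12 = 202.58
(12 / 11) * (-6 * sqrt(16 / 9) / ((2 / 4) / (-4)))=768 / 11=69.82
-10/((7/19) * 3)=-190/21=-9.05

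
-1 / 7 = -0.14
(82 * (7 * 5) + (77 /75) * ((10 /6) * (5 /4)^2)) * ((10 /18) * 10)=10341625 /648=15959.30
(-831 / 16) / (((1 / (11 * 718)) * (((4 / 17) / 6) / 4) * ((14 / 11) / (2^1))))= -1840988259 / 28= -65749580.68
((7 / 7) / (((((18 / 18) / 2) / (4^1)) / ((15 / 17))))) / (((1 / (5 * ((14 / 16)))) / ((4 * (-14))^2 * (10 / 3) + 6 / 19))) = 104275150 / 323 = 322833.28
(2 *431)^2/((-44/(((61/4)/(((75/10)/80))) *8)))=-725210944/33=-21976089.21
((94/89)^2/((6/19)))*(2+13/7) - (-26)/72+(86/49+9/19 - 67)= -13482380585/265480236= -50.78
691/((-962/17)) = -11747/962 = -12.21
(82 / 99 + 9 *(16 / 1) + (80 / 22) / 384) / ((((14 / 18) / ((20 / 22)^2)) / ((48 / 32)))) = 17206725 / 74536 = 230.85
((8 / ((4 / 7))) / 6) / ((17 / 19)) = 133 / 51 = 2.61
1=1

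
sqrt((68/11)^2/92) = 34 * sqrt(23)/253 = 0.64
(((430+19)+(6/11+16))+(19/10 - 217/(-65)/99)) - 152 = 4060217/12870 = 315.48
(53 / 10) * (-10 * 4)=-212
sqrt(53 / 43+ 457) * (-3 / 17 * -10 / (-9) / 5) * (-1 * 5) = 20 * sqrt(211818) / 2193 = 4.20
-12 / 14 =-6 / 7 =-0.86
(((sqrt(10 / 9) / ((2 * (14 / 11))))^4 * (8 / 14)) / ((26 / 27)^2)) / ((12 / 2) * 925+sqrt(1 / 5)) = 45707371875 / 13998543486307744 - 3294225 * sqrt(5) / 27997086972615488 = 0.00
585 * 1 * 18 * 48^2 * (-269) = -6526241280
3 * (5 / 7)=2.14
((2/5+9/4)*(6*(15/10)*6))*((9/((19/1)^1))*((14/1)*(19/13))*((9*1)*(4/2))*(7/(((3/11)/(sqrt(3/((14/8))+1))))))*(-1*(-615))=731862054*sqrt(133)/13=649249611.42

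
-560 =-560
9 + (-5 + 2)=6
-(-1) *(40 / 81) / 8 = 5 / 81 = 0.06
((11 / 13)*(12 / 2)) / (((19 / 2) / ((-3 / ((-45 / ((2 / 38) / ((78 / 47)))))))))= 1034 / 915135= 0.00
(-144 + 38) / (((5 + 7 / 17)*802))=-901 / 36892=-0.02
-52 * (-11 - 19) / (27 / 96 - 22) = -9984 / 139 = -71.83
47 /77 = 0.61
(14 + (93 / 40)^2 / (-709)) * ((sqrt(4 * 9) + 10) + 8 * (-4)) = -15872951 / 70900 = -223.88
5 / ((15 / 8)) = 8 / 3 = 2.67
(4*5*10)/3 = 200/3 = 66.67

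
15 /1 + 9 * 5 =60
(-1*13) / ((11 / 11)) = -13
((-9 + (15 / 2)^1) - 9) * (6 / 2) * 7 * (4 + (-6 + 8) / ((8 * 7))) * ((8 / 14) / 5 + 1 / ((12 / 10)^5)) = -459.32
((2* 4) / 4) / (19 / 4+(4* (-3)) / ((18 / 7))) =24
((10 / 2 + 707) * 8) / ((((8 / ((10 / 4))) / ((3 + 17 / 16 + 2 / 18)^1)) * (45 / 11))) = 588379 / 324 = 1815.98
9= 9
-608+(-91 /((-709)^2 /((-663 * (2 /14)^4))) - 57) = -114659014076 /172419583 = -665.00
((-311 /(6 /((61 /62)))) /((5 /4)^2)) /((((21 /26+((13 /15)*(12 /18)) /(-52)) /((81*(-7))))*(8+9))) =839011446 /613955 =1366.57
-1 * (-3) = 3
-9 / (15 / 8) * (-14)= 336 / 5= 67.20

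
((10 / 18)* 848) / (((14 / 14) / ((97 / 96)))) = 25705 / 54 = 476.02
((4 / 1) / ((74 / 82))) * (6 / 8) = 123 / 37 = 3.32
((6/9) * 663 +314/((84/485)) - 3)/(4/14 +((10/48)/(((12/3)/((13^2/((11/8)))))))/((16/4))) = 8323304/6971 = 1193.99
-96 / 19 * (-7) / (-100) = -168 / 475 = -0.35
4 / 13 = 0.31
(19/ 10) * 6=57/ 5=11.40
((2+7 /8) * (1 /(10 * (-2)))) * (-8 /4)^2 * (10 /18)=-0.32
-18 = -18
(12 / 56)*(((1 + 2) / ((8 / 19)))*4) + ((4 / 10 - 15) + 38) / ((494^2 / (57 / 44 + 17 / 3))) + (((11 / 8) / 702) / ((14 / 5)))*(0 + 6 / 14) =22248906859 / 3642518880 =6.11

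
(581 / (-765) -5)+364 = 274054 / 765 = 358.24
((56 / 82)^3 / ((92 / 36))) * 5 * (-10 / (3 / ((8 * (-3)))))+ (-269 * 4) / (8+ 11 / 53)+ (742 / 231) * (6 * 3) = -177696096584 / 7585100655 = -23.43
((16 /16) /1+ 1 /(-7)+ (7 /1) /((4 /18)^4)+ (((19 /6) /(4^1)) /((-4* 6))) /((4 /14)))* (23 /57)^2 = 12248036981 /26199936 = 467.48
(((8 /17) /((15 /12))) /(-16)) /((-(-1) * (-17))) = 2 /1445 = 0.00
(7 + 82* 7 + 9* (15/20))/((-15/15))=-2351/4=-587.75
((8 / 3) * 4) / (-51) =-32 / 153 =-0.21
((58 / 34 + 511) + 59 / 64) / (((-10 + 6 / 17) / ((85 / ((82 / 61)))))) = -2897517995 / 860672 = -3366.58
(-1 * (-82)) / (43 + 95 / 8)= 656 / 439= 1.49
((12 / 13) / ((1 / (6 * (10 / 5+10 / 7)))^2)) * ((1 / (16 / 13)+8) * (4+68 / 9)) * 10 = 397792.65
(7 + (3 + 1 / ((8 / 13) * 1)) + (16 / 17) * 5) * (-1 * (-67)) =148807 / 136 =1094.17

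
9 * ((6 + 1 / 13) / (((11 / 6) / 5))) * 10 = 213300 / 143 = 1491.61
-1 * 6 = -6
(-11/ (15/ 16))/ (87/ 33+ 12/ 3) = -1936/ 1095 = -1.77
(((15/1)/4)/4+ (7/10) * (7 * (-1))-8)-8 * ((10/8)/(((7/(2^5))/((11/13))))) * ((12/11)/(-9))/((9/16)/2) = 925451/196560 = 4.71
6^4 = 1296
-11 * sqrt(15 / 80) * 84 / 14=-33 * sqrt(3) / 2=-28.58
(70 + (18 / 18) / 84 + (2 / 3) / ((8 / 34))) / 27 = 6119 / 2268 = 2.70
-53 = -53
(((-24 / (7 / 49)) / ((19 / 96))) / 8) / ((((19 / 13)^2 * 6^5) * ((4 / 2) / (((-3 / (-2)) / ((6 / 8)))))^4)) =-1183 / 185193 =-0.01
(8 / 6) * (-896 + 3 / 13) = -46580 / 39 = -1194.36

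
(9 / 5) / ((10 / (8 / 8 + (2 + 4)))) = 63 / 50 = 1.26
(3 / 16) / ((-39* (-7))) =1 / 1456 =0.00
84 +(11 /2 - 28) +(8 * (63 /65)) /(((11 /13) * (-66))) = 74247 /1210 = 61.36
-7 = -7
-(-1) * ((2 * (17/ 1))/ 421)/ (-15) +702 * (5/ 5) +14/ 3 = 1487522/ 2105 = 706.66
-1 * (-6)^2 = -36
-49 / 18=-2.72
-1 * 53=-53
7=7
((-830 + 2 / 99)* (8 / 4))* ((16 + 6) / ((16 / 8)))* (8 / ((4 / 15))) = -1643360 / 3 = -547786.67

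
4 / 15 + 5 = 79 / 15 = 5.27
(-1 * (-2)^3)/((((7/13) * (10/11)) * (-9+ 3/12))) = -2288/1225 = -1.87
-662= -662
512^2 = 262144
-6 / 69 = -2 / 23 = -0.09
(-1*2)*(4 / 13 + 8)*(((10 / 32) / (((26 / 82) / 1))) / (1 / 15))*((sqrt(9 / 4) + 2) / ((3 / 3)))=-581175 / 676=-859.73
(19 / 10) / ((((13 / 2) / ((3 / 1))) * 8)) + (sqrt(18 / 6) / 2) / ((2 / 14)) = 57 / 520 + 7 * sqrt(3) / 2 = 6.17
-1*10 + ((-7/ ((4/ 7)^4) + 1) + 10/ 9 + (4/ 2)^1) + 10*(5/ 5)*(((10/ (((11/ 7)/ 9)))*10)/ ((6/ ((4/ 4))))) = 883.00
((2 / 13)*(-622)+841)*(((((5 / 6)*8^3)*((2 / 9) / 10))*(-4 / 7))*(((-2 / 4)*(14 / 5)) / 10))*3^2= 4960768 / 975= 5087.97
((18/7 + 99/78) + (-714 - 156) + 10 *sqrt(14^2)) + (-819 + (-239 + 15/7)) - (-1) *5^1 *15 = -1707.02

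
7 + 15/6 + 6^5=15571/2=7785.50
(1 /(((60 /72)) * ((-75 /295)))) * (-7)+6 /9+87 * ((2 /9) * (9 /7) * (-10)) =-112804 /525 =-214.86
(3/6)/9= 1/18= 0.06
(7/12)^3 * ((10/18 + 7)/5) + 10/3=70631/19440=3.63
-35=-35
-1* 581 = -581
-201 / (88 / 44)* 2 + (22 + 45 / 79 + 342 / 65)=-889222 / 5135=-173.17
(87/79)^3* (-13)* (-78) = 667722042/493039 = 1354.30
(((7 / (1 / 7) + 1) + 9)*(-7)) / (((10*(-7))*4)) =59 / 40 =1.48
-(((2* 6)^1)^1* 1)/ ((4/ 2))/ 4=-3/ 2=-1.50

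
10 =10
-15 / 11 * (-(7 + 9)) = 240 / 11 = 21.82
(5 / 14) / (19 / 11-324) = -11 / 9926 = -0.00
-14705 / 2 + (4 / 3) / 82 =-1808711 / 246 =-7352.48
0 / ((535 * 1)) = 0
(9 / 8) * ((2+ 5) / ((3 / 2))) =5.25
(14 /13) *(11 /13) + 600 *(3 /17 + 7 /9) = 4942654 /8619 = 573.46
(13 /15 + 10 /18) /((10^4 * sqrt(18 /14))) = 4 * sqrt(7) /84375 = 0.00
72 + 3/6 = 145/2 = 72.50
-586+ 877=291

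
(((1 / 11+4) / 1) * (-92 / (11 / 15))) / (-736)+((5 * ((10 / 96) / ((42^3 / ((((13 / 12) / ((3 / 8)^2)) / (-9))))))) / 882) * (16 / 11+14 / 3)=3014525818825 / 4323053581308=0.70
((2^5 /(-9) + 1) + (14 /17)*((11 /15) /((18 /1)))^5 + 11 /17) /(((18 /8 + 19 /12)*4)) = -0.12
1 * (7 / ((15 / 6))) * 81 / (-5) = -1134 / 25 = -45.36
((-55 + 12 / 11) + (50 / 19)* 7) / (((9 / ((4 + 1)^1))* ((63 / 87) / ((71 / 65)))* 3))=-15271603 / 1540539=-9.91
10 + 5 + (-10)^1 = 5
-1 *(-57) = 57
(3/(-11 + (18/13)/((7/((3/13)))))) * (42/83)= -149058/1075597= -0.14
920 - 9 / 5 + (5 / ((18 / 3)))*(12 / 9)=41369 / 45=919.31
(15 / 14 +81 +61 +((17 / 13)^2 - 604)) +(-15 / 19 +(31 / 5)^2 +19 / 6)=-705330484 / 1685775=-418.40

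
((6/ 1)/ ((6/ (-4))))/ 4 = -1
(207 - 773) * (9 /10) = -2547 /5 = -509.40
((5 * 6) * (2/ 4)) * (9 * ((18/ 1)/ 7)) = 2430/ 7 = 347.14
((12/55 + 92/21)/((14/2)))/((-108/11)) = -0.07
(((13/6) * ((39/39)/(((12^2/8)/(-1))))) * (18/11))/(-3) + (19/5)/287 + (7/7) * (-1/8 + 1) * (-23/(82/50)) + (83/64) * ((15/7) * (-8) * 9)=-30157804/142065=-212.28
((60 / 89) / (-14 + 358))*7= 105 / 7654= 0.01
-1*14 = -14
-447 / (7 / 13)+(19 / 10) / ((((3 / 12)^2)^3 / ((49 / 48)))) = 7114.39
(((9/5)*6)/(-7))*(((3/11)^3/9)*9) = -1458/46585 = -0.03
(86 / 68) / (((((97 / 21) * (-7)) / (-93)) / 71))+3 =861681 / 3298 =261.27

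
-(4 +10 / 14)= -33 / 7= -4.71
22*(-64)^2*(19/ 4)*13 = 5564416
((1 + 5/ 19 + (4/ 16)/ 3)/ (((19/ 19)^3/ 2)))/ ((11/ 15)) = 1535/ 418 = 3.67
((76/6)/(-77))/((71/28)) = -152/2343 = -0.06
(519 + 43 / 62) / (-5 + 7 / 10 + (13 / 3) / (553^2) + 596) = 147802076835 / 168280886359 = 0.88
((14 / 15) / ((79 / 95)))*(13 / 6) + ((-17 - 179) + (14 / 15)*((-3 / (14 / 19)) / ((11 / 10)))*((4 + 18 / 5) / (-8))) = -14882299 / 78210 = -190.29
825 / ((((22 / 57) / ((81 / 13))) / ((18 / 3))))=1038825 / 13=79909.62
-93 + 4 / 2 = -91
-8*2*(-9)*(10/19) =1440/19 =75.79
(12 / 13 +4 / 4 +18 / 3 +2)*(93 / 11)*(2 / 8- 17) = -803799 / 572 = -1405.24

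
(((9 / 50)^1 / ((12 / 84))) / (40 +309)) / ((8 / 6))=189 / 69800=0.00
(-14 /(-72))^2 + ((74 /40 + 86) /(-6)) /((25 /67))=-6350701 /162000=-39.20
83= 83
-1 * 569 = -569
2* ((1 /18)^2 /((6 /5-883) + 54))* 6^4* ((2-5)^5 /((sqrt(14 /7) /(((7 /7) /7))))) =4860* sqrt(2) /28973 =0.24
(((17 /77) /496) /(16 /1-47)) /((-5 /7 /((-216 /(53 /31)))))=-459 /180730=-0.00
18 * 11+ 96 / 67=13362 / 67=199.43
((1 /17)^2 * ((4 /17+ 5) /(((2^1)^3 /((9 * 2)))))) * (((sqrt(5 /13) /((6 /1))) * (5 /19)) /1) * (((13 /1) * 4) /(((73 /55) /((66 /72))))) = 269225 * sqrt(65) /54514648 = 0.04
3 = 3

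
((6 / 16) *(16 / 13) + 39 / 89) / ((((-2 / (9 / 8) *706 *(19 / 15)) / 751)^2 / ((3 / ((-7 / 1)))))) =-32101061616675 / 373067973684224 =-0.09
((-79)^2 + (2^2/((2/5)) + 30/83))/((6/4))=1037726/249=4167.57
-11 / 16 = -0.69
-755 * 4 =-3020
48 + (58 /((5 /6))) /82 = 10014 /205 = 48.85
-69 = -69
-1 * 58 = -58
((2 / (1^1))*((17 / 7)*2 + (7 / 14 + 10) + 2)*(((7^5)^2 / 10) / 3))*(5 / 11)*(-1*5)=-16343210835 / 22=-742873219.77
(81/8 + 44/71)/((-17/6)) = -1077/284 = -3.79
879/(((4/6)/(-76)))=-100206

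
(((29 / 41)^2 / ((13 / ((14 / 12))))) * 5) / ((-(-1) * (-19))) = -29435 / 2491242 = -0.01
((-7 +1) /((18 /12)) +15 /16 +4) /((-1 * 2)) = -15 /32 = -0.47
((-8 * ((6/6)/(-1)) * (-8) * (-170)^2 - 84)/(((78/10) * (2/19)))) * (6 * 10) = -1757199800/13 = -135169215.38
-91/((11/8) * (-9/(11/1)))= 728/9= 80.89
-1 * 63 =-63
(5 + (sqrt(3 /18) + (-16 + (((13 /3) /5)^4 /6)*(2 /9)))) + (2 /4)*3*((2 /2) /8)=-236012399 /21870000 + sqrt(6) /6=-10.38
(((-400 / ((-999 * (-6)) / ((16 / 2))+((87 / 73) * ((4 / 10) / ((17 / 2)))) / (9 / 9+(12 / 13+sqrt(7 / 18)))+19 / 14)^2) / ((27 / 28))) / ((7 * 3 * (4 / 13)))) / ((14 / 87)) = -0.00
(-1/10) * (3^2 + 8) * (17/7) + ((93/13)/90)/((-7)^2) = -39433/9555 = -4.13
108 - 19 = 89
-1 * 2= -2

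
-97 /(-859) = 97 /859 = 0.11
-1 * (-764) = 764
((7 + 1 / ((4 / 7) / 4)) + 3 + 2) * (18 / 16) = 171 / 8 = 21.38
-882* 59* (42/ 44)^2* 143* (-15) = 2237503905/ 22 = 101704722.95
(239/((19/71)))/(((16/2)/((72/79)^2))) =10995912/118579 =92.73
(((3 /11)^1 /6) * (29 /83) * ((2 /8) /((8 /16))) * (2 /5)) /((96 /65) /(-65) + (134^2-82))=24505 /137895053604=0.00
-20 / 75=-4 / 15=-0.27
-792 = -792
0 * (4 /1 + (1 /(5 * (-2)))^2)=0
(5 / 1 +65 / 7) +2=114 / 7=16.29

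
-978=-978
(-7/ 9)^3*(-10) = 3430/ 729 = 4.71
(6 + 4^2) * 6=132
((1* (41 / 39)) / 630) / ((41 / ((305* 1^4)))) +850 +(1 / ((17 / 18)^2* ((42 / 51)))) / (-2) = 10135925 / 11934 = 849.33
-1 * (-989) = 989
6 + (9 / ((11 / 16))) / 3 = 114 / 11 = 10.36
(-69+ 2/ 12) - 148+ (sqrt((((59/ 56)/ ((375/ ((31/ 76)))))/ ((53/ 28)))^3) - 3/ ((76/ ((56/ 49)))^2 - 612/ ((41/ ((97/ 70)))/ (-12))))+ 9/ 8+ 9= -132997138691/ 643402824+ 1829* sqrt(55254090)/ 912644100000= -206.71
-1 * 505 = -505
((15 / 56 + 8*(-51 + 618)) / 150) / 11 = 84677 / 30800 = 2.75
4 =4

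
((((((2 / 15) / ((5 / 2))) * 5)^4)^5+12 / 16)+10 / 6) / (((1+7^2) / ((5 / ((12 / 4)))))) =3214414839081393896120479 / 39903080760955810546875000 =0.08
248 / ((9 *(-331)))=-248 / 2979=-0.08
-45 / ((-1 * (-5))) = -9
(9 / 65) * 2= 18 / 65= 0.28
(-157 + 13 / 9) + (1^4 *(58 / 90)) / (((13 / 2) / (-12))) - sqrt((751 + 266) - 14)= -91696 / 585 - sqrt(1003)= -188.42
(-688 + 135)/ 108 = -553/ 108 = -5.12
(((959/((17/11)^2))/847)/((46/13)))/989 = 1781/13147766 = 0.00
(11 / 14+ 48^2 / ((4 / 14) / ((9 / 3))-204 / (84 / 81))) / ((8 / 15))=-20.50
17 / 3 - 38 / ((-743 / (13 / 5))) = 64637 / 11145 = 5.80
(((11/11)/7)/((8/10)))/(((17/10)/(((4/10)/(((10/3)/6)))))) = 0.08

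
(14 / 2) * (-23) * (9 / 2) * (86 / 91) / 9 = -989 / 13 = -76.08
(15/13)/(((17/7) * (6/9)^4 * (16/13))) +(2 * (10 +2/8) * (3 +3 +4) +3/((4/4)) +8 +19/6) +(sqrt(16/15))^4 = 217635737/979200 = 222.26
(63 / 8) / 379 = 63 / 3032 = 0.02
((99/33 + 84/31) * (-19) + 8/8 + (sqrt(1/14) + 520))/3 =137.59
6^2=36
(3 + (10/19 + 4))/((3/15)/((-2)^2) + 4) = 2860/1539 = 1.86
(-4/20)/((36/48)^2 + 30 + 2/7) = -112/17275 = -0.01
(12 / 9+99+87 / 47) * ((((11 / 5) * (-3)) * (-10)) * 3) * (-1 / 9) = -316976 / 141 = -2248.06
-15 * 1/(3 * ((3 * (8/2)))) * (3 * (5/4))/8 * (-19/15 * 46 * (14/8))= 15295/768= 19.92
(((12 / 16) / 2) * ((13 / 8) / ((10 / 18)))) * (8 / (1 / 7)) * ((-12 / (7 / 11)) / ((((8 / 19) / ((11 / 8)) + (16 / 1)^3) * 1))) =-62073 / 219520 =-0.28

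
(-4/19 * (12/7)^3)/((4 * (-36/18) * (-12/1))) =-72/6517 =-0.01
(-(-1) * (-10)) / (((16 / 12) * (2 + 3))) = -3 / 2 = -1.50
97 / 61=1.59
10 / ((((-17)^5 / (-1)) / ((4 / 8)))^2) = 5 / 4031987800898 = 0.00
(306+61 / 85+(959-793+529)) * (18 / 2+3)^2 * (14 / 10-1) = 24522048 / 425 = 57698.94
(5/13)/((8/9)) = 45/104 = 0.43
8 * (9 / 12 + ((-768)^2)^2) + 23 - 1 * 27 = 2783138807810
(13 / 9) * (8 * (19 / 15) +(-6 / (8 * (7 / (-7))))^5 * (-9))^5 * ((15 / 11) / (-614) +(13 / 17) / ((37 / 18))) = 190436692041201748783537076160253 / 10896550475204746071244800000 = 17476.79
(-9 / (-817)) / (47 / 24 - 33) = -216 / 608665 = -0.00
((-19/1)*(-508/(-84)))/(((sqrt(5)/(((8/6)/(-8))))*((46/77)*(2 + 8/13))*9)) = 345059*sqrt(5)/1266840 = 0.61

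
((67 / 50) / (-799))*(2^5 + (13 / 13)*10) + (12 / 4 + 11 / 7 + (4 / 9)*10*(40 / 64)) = 9159784 / 1258425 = 7.28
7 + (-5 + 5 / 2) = 9 / 2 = 4.50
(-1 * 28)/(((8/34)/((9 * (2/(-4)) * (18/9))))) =1071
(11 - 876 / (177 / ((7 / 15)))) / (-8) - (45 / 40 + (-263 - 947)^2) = -1295730457 / 885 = -1464102.21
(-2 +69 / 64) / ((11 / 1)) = -59 / 704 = -0.08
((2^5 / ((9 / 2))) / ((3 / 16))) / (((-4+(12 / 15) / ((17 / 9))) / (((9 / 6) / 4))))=-680 / 171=-3.98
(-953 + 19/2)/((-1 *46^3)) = 1887/194672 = 0.01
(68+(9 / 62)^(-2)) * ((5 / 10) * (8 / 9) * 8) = 299264 / 729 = 410.51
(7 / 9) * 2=14 / 9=1.56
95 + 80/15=301/3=100.33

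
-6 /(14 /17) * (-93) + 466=8005 /7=1143.57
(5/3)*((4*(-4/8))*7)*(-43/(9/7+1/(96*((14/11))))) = 1348480/1739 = 775.43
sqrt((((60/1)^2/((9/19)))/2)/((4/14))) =115.33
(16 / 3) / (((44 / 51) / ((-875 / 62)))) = -29750 / 341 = -87.24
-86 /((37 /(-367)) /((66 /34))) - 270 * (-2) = 1381206 /629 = 2195.88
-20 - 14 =-34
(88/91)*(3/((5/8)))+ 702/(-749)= 180354/48685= 3.70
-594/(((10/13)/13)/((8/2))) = -40154.40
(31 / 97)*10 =310 / 97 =3.20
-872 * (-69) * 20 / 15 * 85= 6819040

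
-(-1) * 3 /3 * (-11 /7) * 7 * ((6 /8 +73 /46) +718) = -728981 /92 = -7923.71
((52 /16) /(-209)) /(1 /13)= -169 /836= -0.20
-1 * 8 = -8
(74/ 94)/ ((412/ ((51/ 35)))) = 1887/ 677740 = 0.00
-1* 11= -11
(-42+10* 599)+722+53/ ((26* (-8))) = 1387307/ 208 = 6669.75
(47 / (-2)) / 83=-47 / 166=-0.28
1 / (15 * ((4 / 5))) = 0.08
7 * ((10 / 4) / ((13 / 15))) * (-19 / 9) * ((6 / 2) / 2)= -3325 / 52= -63.94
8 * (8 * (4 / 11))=23.27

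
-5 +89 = 84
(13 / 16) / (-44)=-13 / 704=-0.02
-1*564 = -564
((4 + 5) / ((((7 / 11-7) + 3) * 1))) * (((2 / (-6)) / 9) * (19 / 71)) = 209 / 7881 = 0.03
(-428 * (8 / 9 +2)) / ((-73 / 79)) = 879112 / 657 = 1338.07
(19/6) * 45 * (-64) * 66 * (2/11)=-109440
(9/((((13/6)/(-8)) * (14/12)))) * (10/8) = -3240/91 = -35.60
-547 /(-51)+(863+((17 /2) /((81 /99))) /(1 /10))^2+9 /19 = 24459404696 /26163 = 934885.32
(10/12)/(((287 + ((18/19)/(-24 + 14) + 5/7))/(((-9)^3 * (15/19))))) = -637875/382534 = -1.67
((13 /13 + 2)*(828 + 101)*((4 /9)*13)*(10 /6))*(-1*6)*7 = -3381560 /3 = -1127186.67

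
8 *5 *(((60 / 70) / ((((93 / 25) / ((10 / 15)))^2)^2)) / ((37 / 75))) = 12500000000 / 174370923531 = 0.07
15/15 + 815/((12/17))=13867/12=1155.58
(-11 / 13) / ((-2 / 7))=2.96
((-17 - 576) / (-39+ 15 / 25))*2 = 30.89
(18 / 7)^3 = 5832 / 343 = 17.00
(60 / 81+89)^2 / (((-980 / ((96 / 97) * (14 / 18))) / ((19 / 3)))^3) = -20617575429632 / 20795740645624875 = -0.00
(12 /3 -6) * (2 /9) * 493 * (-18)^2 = -70992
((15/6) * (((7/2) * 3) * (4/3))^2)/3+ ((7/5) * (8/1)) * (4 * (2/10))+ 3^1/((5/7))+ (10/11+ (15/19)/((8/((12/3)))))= 5573941/31350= 177.80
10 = 10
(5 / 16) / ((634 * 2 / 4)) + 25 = 126805 / 5072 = 25.00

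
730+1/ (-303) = 221189/ 303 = 730.00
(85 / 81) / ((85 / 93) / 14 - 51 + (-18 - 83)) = -36890 / 5341113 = -0.01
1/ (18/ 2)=1/ 9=0.11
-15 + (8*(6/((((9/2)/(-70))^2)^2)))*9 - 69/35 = 215129455658/8505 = 25294468.63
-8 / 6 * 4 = -16 / 3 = -5.33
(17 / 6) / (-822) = -17 / 4932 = -0.00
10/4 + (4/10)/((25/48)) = 817/250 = 3.27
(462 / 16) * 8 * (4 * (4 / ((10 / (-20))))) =-7392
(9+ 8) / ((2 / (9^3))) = 12393 / 2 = 6196.50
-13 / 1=-13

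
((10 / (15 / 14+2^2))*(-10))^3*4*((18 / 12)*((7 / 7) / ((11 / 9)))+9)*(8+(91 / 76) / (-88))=-2061074137500000 / 822837389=-2504837.73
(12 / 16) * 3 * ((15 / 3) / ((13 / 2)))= 45 / 26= 1.73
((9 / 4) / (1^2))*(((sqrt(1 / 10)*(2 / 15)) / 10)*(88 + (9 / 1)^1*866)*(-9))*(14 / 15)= -248283*sqrt(10) / 1250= -628.11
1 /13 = 0.08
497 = 497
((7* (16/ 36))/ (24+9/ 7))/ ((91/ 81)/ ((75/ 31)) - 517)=-22050/ 92569643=-0.00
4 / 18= 2 / 9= 0.22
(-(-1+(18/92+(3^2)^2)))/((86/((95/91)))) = -50065/51428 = -0.97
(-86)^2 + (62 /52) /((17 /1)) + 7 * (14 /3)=9850505 /1326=7428.74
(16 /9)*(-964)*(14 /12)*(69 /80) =-77602 /45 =-1724.49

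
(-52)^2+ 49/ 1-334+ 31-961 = 1489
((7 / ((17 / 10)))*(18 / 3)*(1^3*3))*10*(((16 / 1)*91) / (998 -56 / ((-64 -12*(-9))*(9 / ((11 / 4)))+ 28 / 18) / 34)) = 3004092000 / 2778151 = 1081.33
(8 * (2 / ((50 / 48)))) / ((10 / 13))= 2496 / 125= 19.97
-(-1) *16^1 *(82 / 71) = 1312 / 71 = 18.48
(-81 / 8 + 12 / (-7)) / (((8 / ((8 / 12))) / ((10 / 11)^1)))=-1105 / 1232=-0.90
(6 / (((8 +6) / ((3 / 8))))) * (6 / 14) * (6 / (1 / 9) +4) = 783 / 196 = 3.99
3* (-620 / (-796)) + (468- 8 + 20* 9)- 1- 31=121457 / 199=610.34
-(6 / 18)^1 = -1 / 3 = -0.33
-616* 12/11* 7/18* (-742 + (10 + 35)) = 546448/3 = 182149.33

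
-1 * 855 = -855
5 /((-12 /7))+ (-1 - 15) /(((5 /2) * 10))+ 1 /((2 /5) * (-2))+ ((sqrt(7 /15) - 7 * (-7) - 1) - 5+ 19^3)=sqrt(105) /15+ 1034579 /150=6897.88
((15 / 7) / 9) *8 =40 / 21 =1.90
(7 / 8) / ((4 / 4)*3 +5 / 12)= 0.26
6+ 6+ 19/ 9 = 127/ 9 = 14.11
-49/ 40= -1.22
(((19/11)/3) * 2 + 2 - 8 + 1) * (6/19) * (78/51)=-6604/3553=-1.86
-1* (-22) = 22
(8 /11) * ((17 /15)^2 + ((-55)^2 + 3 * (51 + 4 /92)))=131627776 /56925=2312.30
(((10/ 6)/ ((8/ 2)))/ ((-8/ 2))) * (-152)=95/ 6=15.83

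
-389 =-389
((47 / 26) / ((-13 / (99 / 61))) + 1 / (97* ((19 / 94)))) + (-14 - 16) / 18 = -209907031 / 113996922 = -1.84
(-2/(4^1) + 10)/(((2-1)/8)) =76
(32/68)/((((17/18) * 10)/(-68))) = -288/85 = -3.39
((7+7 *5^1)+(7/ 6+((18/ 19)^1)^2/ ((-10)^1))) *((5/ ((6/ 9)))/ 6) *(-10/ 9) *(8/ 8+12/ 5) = -7930891/ 38988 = -203.42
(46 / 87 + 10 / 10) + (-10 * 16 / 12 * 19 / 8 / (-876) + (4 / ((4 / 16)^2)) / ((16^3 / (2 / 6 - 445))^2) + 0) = 321759445 / 138739712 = 2.32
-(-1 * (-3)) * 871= -2613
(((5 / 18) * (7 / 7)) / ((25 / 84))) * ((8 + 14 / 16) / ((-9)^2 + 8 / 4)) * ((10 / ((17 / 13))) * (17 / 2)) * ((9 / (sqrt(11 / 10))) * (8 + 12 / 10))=512.12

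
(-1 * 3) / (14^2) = -3 / 196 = -0.02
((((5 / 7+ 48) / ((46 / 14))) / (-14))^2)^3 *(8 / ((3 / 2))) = 1572266908616041 / 208995291659532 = 7.52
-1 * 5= -5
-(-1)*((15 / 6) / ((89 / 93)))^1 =465 / 178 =2.61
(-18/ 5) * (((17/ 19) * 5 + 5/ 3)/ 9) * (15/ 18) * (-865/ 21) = 43250/ 513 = 84.31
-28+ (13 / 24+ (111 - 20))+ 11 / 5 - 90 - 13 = -37.26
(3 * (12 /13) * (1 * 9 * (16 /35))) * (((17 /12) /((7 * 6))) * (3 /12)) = 306 /3185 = 0.10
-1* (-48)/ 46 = 24/ 23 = 1.04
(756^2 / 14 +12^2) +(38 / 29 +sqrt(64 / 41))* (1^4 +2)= 40975.68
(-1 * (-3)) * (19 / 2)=57 / 2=28.50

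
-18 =-18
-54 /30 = -9 /5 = -1.80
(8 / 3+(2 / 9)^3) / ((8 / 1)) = 244 / 729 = 0.33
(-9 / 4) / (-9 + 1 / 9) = 81 / 320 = 0.25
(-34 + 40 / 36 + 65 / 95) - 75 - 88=-33380 / 171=-195.20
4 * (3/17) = 12/17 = 0.71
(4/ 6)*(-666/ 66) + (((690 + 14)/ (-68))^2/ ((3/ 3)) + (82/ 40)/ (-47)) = 300058661/ 2988260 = 100.41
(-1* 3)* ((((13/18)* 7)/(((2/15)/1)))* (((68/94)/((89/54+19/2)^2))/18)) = -89505/2433284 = -0.04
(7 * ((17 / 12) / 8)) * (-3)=-119 / 32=-3.72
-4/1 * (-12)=48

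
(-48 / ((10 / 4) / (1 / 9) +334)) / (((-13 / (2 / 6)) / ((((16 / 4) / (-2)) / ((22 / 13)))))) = -32 / 7843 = -0.00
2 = 2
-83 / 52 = -1.60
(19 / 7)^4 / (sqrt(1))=130321 / 2401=54.28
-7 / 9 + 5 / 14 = -53 / 126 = -0.42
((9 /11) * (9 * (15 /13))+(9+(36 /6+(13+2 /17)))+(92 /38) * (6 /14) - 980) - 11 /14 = -609873809 /646646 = -943.13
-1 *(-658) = 658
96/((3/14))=448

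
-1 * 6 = -6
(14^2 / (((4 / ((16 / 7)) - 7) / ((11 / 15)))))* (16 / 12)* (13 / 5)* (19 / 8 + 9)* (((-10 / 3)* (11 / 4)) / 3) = 4008004 / 1215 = 3298.77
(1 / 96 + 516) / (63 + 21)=49537 / 8064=6.14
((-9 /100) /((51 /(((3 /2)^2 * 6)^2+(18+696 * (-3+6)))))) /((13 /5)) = -27459 /17680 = -1.55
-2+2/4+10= 17/2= 8.50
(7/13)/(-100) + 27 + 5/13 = 35593/1300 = 27.38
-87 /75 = -29 /25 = -1.16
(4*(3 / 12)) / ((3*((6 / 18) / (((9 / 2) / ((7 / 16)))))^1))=72 / 7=10.29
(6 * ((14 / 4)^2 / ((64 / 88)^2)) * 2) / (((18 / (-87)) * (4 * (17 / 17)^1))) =-171941 / 512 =-335.82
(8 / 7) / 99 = 8 / 693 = 0.01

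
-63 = -63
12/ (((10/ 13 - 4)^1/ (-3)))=78/ 7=11.14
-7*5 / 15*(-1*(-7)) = -49 / 3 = -16.33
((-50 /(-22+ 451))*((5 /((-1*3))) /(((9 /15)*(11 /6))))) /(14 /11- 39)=-500 /106821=-0.00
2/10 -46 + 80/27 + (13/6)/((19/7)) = -215659/5130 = -42.04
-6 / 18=-1 / 3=-0.33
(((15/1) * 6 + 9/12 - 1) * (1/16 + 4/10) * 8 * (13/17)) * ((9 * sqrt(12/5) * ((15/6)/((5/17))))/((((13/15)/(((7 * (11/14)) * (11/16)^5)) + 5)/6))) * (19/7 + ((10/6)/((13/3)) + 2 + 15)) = 3486189639993687 * sqrt(15)/22418207140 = 602276.28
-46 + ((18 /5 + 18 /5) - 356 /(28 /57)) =-26723 /35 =-763.51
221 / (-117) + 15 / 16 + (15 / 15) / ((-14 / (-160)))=10561 / 1008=10.48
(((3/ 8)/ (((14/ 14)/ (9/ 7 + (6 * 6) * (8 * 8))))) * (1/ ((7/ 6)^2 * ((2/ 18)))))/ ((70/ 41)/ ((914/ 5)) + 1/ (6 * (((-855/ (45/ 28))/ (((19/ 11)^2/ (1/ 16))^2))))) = -3227164657879041/ 397756616138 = -8113.42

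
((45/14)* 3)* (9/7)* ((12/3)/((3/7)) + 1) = 12555/98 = 128.11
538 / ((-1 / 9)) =-4842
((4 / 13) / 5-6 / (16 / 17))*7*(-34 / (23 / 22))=4297447 / 2990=1437.27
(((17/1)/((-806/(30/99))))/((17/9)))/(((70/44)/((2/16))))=-3/11284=-0.00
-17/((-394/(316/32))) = 0.43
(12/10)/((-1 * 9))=-2/15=-0.13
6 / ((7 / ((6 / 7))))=36 / 49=0.73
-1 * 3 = -3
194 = 194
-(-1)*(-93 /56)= -1.66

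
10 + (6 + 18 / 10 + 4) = 109 / 5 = 21.80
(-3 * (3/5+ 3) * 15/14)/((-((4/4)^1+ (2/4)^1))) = 54/7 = 7.71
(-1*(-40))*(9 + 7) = 640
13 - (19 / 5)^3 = -5234 / 125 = -41.87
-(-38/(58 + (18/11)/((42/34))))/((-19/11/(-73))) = 27.07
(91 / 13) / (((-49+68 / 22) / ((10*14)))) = -2156 / 101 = -21.35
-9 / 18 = -1 / 2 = -0.50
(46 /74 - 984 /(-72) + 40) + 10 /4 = 12607 /222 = 56.79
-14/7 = -2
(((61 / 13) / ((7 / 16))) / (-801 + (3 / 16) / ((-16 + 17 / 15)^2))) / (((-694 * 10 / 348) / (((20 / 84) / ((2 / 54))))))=0.00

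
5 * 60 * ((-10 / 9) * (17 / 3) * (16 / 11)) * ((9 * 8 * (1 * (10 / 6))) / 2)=-5440000 / 33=-164848.48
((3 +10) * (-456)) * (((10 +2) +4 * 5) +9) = -243048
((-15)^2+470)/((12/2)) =695/6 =115.83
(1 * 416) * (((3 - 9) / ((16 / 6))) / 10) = -468 / 5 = -93.60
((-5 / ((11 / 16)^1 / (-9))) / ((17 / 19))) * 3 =41040 / 187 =219.47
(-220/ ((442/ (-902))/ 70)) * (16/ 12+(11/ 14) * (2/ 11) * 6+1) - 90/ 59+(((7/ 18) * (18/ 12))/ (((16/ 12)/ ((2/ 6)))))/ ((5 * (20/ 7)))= 2091790575637/ 20862400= 100266.06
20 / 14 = 10 / 7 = 1.43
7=7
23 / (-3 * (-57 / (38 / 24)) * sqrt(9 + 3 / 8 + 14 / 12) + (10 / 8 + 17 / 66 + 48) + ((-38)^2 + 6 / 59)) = 2083611387396 / 127850986820089 - 12555159408 * sqrt(1518) / 127850986820089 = 0.01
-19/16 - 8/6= -121/48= -2.52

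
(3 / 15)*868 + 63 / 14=1781 / 10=178.10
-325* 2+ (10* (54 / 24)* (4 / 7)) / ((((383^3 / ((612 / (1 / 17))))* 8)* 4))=-1022510226355 / 1573092836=-650.00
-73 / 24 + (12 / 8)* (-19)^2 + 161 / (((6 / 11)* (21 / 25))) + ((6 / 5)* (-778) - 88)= -47431 / 360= -131.75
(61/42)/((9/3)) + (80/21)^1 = 541/126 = 4.29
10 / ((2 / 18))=90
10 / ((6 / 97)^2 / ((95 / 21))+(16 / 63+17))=563128650 / 971668013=0.58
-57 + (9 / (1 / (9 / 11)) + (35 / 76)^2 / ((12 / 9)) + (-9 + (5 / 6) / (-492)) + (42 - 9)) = -2389398047 / 93779136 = -25.48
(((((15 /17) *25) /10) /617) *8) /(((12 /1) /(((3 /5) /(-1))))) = -15 /10489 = -0.00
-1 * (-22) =22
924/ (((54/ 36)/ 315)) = 194040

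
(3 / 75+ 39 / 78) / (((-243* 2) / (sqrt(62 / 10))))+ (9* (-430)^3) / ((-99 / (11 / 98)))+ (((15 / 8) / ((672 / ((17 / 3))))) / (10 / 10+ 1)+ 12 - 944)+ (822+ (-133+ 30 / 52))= 811053.50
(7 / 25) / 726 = 7 / 18150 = 0.00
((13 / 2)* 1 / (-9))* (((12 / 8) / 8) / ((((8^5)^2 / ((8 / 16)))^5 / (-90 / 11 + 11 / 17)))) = 18317 / 819902418542636537112267191153834774026978156609536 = 0.00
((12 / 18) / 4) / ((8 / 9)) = 3 / 16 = 0.19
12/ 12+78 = 79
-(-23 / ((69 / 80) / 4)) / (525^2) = 64 / 165375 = 0.00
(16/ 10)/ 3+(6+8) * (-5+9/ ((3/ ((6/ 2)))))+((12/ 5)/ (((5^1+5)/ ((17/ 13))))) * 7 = 57262/ 975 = 58.73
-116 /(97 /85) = -9860 /97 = -101.65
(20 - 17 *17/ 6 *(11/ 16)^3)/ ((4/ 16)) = 106861/ 6144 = 17.39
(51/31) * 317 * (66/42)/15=59279/1085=54.64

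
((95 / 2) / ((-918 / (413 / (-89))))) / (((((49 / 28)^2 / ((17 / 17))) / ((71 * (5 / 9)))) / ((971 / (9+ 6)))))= 1545657220 / 7720839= 200.19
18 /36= 1 /2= 0.50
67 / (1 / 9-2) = -603 / 17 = -35.47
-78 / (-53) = 78 / 53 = 1.47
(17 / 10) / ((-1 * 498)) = -17 / 4980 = -0.00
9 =9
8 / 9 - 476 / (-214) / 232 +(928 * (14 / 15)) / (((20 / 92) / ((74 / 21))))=39210924919 / 2792700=14040.51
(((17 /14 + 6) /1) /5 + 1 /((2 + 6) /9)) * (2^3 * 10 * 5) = 7190 /7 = 1027.14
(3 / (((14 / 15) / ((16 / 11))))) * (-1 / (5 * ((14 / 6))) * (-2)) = 432 / 539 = 0.80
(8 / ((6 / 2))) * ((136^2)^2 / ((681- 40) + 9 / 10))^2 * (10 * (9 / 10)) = 6816913092609.50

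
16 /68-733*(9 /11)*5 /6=-186827 /374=-499.54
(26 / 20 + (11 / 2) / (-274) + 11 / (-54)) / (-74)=-79619 / 5474520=-0.01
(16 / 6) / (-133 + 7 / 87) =-58 / 2891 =-0.02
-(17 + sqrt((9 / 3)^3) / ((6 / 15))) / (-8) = 15 * sqrt(3) / 16 + 17 / 8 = 3.75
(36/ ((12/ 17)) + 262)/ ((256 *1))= 313/ 256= 1.22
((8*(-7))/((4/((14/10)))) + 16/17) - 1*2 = -1756/85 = -20.66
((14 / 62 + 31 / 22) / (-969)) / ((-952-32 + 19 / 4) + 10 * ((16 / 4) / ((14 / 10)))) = 15610 / 8795689551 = 0.00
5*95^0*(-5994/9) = -3330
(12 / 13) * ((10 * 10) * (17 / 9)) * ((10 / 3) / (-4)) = -17000 / 117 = -145.30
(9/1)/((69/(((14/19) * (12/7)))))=72/437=0.16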